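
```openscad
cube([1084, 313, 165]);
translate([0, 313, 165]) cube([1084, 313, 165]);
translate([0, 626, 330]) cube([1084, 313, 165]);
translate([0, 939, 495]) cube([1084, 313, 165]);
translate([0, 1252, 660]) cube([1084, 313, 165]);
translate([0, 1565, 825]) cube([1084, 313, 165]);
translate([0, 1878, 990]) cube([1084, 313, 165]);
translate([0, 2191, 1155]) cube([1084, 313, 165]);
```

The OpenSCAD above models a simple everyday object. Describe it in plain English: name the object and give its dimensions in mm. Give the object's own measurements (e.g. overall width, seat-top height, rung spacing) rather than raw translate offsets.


A straight staircase of 8 solid steps. Each step is 1084 mm wide (x), 313 mm deep (y, the going) and 165 mm tall (the rise). The first step rests on the floor; each subsequent step sits one going further in +y and one rise higher in +z, directly behind and above the previous step with no overlap.


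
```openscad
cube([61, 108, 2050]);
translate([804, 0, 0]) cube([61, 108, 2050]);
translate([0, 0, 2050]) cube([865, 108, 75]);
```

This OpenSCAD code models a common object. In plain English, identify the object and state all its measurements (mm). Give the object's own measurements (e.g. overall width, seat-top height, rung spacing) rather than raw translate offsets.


A door frame. The clear opening is 743 mm wide and 2050 mm high. Two 61 mm wide jambs, 108 mm deep, stand either side of the opening from the floor to the top of the opening. A 75 mm thick head sits across the top of both jambs, spanning the full outside width of the frame.


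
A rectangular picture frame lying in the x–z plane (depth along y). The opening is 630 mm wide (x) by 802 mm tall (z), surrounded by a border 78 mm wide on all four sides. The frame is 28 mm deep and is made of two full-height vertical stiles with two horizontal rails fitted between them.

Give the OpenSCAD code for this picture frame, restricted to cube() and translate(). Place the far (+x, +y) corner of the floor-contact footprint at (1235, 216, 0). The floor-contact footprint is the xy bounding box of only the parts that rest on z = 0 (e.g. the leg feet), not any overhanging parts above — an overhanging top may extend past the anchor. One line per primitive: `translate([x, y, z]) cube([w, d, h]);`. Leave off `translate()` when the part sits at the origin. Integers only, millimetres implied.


translate([449, 188, 0]) cube([78, 28, 958]);
translate([1157, 188, 0]) cube([78, 28, 958]);
translate([527, 188, 0]) cube([630, 28, 78]);
translate([527, 188, 880]) cube([630, 28, 78]);


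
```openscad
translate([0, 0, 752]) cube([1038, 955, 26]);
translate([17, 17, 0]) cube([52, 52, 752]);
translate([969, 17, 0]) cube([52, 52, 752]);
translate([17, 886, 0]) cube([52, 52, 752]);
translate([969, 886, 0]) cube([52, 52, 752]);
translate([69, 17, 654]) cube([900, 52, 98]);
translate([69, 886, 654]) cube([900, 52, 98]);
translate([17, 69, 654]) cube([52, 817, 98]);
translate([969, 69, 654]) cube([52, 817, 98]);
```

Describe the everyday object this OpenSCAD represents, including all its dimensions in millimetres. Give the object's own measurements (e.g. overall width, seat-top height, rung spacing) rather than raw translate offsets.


A table: top 1038 mm (x) × 955 mm (y), 26 mm thick, upper face at z = 778 mm, on four 52×52 mm square legs, each inset 17 mm from the nearest pair of top edges from z = 0 to the bottom of the top. Four apron rails, 52 mm thick and 98 mm tall, run between adjacent legs with their top edges flush with the underside of the top and their outer faces flush with the legs' outer faces.


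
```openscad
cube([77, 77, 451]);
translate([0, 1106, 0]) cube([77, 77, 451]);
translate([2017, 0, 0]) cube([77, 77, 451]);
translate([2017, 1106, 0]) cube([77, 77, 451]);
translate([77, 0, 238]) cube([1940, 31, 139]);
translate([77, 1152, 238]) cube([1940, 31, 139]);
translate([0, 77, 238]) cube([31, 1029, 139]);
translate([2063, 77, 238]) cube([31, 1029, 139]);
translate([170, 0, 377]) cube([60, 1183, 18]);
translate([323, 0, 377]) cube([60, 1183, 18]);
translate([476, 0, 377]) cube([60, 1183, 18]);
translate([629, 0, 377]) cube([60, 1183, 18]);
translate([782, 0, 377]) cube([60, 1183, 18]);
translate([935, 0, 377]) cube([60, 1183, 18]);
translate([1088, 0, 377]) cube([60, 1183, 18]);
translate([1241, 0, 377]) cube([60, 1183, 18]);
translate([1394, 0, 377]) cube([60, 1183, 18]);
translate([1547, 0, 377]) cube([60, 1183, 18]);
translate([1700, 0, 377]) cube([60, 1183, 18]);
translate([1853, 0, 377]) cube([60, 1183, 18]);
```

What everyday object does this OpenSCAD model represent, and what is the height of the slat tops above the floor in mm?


A bed frame. The slat-top height is 395 mm.

Four posts, four rails, and a row of slats — a bed frame. Slats sit on the rails at z = 238 + 139 = 377; with slat thickness 18, the top is 395 mm.


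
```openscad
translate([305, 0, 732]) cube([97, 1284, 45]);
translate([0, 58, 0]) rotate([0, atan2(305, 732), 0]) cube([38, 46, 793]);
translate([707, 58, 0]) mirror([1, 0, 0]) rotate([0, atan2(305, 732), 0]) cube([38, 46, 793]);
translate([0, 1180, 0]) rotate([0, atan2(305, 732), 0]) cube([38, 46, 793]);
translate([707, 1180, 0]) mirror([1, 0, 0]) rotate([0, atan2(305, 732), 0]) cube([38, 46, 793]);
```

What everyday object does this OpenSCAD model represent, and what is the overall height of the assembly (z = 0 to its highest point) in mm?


A sawhorse. The overall height is 777 mm.

A beam across two mirrored pairs of raked legs — a sawhorse. The beam's underside is at z = 732 (matching the legs' vertical rise in atan2(305, 732)) and the beam is 45 mm tall, so its top is at 732 + 45 = 777 mm. The raked legs top out at the beam's underside, so that is the highest point.


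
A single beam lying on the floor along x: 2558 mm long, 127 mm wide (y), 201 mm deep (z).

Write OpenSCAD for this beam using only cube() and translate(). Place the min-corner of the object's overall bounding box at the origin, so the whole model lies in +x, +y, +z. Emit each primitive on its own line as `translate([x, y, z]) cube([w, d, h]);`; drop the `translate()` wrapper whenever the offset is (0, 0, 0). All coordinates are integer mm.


cube([2558, 127, 201]);


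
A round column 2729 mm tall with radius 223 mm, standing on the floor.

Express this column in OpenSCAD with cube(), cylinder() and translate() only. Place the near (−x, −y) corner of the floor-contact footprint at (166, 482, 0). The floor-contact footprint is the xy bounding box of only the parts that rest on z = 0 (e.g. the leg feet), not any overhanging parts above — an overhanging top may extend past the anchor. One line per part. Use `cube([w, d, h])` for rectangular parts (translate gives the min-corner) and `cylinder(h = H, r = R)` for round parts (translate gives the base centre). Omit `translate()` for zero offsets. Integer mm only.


translate([389, 705, 0]) cylinder(h = 2729, r = 223);


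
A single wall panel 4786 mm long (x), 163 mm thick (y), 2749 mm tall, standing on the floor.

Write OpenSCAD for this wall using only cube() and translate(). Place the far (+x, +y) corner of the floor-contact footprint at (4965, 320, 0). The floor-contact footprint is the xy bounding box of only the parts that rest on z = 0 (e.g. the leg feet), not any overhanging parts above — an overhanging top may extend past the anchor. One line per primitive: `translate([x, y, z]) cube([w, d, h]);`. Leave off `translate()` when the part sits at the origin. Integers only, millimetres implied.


translate([179, 157, 0]) cube([4786, 163, 2749]);


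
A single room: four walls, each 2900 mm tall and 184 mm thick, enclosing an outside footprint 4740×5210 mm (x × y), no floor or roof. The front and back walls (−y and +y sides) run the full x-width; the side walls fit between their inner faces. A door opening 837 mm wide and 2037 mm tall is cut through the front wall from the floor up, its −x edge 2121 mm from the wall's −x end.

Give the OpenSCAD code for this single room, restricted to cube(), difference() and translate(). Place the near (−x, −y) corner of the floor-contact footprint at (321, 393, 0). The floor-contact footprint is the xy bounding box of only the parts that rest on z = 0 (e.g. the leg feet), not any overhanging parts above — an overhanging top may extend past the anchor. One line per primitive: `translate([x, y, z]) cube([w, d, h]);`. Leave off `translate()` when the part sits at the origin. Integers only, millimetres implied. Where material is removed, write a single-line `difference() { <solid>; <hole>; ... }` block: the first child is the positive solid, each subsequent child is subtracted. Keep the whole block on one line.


difference() { translate([321, 393, 0]) cube([4740, 184, 2900]); translate([2442, 393, 0]) cube([837, 184, 2037]); }
translate([321, 5419, 0]) cube([4740, 184, 2900]);
translate([321, 577, 0]) cube([184, 4842, 2900]);
translate([4877, 577, 0]) cube([184, 4842, 2900]);


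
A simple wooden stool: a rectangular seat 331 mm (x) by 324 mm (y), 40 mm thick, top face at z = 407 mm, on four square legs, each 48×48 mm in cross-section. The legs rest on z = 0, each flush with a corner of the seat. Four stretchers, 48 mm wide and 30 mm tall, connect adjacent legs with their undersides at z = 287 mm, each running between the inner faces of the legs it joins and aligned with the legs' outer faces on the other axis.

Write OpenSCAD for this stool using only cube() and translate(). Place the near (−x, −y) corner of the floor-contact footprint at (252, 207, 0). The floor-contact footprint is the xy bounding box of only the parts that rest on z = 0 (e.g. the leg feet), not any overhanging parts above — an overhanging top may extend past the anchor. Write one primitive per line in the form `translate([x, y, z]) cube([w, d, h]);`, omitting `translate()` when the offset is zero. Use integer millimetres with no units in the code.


// leg_h = 407 - 40 = 367
// stretcher span = 331 - 2*48 = 235
translate([252, 207, 367]) cube([331, 324, 40]);
translate([252, 207, 0]) cube([48, 48, 367]);
translate([535, 207, 0]) cube([48, 48, 367]);
translate([252, 483, 0]) cube([48, 48, 367]);
translate([535, 483, 0]) cube([48, 48, 367]);
translate([300, 207, 287]) cube([235, 48, 30]);
translate([300, 483, 287]) cube([235, 48, 30]);
translate([252, 255, 287]) cube([48, 228, 30]);
translate([535, 255, 287]) cube([48, 228, 30]);


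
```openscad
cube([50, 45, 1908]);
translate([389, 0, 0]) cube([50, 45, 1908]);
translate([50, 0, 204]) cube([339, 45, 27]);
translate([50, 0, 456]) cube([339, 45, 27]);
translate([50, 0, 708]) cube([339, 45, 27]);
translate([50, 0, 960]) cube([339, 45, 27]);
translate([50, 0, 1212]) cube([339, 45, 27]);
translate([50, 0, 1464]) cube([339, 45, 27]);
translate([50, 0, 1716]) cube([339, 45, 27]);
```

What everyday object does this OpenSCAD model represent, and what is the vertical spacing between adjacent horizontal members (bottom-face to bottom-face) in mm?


A ladder. The rung spacing is 252 mm.

Two tall 50×45 posts with 7 short bars between them — a ladder. Adjacent rungs sit at z = 204 and z = 456, so the spacing is 456 − 204 = 252 mm.


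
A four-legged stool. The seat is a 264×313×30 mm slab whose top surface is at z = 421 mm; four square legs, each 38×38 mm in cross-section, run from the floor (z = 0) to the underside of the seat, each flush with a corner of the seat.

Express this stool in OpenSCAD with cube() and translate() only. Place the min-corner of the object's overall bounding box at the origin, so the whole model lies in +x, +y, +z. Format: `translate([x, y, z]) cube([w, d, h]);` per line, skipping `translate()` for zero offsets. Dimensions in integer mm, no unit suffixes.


// leg_h = 421 - 30 = 391
translate([0, 0, 391]) cube([264, 313, 30]);
cube([38, 38, 391]);
translate([226, 0, 0]) cube([38, 38, 391]);
translate([0, 275, 0]) cube([38, 38, 391]);
translate([226, 275, 0]) cube([38, 38, 391]);


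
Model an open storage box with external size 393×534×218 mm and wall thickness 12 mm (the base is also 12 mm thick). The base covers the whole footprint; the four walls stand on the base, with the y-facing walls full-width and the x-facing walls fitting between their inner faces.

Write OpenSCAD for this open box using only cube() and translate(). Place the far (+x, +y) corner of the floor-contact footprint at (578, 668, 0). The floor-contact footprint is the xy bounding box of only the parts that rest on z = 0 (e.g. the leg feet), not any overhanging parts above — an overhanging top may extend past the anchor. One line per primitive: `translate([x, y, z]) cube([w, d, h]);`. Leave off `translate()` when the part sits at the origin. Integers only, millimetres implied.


translate([185, 134, 0]) cube([393, 534, 12]);
translate([185, 134, 12]) cube([393, 12, 206]);
translate([185, 656, 12]) cube([393, 12, 206]);
translate([185, 146, 12]) cube([12, 510, 206]);
translate([566, 146, 12]) cube([12, 510, 206]);


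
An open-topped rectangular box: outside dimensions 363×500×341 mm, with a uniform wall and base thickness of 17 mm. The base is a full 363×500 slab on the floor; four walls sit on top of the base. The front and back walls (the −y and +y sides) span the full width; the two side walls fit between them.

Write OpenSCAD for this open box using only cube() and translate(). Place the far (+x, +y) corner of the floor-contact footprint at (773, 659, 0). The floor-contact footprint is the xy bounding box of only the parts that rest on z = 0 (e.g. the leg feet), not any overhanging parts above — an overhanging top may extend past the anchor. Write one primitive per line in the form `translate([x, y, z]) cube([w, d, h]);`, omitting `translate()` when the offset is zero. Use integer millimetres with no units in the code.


translate([410, 159, 0]) cube([363, 500, 17]);
translate([410, 159, 17]) cube([363, 17, 324]);
translate([410, 642, 17]) cube([363, 17, 324]);
translate([410, 176, 17]) cube([17, 466, 324]);
translate([756, 176, 17]) cube([17, 466, 324]);


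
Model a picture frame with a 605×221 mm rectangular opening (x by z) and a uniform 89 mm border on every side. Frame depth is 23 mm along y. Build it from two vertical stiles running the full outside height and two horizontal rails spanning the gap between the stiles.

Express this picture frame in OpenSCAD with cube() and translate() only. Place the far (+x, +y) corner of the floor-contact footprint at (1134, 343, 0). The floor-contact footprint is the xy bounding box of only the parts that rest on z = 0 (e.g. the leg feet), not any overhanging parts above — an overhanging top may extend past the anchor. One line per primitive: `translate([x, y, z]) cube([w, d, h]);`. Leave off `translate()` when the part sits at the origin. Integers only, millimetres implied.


translate([351, 320, 0]) cube([89, 23, 399]);
translate([1045, 320, 0]) cube([89, 23, 399]);
translate([440, 320, 0]) cube([605, 23, 89]);
translate([440, 320, 310]) cube([605, 23, 89]);


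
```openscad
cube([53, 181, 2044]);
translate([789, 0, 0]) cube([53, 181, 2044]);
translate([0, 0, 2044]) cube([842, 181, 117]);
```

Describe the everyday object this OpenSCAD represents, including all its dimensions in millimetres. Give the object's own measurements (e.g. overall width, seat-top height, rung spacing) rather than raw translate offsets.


A door frame. The clear opening is 736 mm wide and 2044 mm high. Two 53 mm wide jambs, 181 mm deep, stand either side of the opening from the floor to the top of the opening. A 117 mm thick head sits across the top of both jambs, spanning the full outside width of the frame.


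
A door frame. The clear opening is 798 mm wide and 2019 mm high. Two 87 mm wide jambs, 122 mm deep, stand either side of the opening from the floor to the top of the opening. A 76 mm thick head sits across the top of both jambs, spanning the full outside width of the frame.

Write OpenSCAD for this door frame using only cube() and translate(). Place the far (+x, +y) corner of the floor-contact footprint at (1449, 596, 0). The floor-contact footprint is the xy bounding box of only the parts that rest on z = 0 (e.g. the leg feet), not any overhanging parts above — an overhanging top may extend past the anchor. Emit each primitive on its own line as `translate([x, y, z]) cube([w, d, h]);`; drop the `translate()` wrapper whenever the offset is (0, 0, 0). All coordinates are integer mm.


translate([477, 474, 0]) cube([87, 122, 2019]);
translate([1362, 474, 0]) cube([87, 122, 2019]);
translate([477, 474, 2019]) cube([972, 122, 76]);


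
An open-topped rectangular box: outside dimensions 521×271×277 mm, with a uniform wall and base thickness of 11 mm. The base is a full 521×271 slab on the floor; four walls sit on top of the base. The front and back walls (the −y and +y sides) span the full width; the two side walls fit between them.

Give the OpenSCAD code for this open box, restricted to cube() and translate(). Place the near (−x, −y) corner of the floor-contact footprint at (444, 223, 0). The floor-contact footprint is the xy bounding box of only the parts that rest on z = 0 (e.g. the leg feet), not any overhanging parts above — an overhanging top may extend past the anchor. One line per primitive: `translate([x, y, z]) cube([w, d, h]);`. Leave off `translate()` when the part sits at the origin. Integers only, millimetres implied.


translate([444, 223, 0]) cube([521, 271, 11]);
translate([444, 223, 11]) cube([521, 11, 266]);
translate([444, 483, 11]) cube([521, 11, 266]);
translate([444, 234, 11]) cube([11, 249, 266]);
translate([954, 234, 11]) cube([11, 249, 266]);


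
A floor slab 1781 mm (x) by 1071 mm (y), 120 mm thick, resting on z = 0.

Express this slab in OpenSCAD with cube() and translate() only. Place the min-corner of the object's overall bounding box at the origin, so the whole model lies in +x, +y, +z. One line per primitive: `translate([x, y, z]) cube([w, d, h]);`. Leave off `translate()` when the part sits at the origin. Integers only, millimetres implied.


cube([1781, 1071, 120]);


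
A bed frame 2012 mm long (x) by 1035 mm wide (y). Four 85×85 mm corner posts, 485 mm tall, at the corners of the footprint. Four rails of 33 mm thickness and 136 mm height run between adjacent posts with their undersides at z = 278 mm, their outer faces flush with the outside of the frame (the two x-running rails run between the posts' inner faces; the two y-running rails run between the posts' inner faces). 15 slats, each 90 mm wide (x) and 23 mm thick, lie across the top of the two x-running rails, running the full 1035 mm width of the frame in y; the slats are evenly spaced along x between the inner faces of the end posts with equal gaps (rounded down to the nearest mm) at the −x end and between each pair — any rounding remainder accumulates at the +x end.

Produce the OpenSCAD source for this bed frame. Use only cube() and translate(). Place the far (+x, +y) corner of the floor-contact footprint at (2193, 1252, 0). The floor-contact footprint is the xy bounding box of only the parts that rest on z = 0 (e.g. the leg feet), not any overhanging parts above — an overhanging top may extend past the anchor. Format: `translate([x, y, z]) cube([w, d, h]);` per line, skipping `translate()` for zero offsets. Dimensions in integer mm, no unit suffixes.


translate([181, 217, 0]) cube([85, 85, 485]);
translate([181, 1167, 0]) cube([85, 85, 485]);
translate([2108, 217, 0]) cube([85, 85, 485]);
translate([2108, 1167, 0]) cube([85, 85, 485]);
translate([266, 217, 278]) cube([1842, 33, 136]);
translate([266, 1219, 278]) cube([1842, 33, 136]);
translate([181, 302, 278]) cube([33, 865, 136]);
translate([2160, 302, 278]) cube([33, 865, 136]);
translate([296, 217, 414]) cube([90, 1035, 23]);
translate([416, 217, 414]) cube([90, 1035, 23]);
translate([536, 217, 414]) cube([90, 1035, 23]);
translate([656, 217, 414]) cube([90, 1035, 23]);
translate([776, 217, 414]) cube([90, 1035, 23]);
translate([896, 217, 414]) cube([90, 1035, 23]);
translate([1016, 217, 414]) cube([90, 1035, 23]);
translate([1136, 217, 414]) cube([90, 1035, 23]);
translate([1256, 217, 414]) cube([90, 1035, 23]);
translate([1376, 217, 414]) cube([90, 1035, 23]);
translate([1496, 217, 414]) cube([90, 1035, 23]);
translate([1616, 217, 414]) cube([90, 1035, 23]);
translate([1736, 217, 414]) cube([90, 1035, 23]);
translate([1856, 217, 414]) cube([90, 1035, 23]);
translate([1976, 217, 414]) cube([90, 1035, 23]);


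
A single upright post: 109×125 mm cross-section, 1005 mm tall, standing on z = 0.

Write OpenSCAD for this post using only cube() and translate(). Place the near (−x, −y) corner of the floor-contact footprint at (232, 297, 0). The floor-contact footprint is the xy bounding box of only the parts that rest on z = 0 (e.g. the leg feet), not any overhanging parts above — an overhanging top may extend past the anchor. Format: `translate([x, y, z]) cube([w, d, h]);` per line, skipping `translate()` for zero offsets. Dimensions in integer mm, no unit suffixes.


translate([232, 297, 0]) cube([109, 125, 1005]);


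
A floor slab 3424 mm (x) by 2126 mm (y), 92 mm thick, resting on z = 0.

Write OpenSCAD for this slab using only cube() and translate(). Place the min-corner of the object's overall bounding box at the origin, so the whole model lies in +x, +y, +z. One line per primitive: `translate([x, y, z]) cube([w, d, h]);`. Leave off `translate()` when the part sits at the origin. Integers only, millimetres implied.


cube([3424, 2126, 92]);


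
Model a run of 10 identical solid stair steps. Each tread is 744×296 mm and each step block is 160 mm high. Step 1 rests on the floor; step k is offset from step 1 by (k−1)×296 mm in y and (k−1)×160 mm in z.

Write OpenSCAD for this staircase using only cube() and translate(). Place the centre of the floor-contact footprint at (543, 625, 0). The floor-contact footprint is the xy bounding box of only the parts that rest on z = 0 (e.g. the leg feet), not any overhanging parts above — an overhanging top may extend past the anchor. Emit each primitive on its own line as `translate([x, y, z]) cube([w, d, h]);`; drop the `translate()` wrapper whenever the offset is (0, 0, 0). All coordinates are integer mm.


translate([171, 477, 0]) cube([744, 296, 160]);
translate([171, 773, 160]) cube([744, 296, 160]);
translate([171, 1069, 320]) cube([744, 296, 160]);
translate([171, 1365, 480]) cube([744, 296, 160]);
translate([171, 1661, 640]) cube([744, 296, 160]);
translate([171, 1957, 800]) cube([744, 296, 160]);
translate([171, 2253, 960]) cube([744, 296, 160]);
translate([171, 2549, 1120]) cube([744, 296, 160]);
translate([171, 2845, 1280]) cube([744, 296, 160]);
translate([171, 3141, 1440]) cube([744, 296, 160]);


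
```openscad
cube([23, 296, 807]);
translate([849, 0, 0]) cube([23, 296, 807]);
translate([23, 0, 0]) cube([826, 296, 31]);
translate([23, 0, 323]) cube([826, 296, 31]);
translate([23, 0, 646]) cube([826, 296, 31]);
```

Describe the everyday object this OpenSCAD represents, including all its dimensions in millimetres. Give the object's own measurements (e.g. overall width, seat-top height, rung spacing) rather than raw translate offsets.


An open bookshelf. Two side panels, each 23 mm thick, 296 mm deep and 807 mm tall, stand 872 mm apart (outside-to-outside). Between them sit 3 shelves, each 31 mm thick and 296 mm deep, spanning the full gap between the sides. The bottom shelf rests on the floor (its underside at z = 0) and the clear gap between one shelf's top and the next shelf's underside is 292 mm.


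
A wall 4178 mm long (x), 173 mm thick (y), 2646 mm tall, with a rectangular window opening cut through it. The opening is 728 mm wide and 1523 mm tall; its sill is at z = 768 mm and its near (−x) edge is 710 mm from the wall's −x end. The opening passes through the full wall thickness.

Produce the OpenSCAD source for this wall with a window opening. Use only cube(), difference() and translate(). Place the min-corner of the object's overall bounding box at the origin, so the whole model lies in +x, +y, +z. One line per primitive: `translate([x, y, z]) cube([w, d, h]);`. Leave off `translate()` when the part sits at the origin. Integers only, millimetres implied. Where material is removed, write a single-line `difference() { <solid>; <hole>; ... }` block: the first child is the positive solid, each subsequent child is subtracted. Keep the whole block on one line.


difference() { cube([4178, 173, 2646]); translate([710, 0, 768]) cube([728, 173, 1523]); }


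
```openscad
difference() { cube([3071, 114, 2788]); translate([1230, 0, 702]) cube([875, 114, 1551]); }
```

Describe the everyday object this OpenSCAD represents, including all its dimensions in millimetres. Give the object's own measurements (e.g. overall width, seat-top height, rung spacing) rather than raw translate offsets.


A wall 3071 mm long (x), 114 mm thick (y), 2788 mm tall, with a rectangular window opening cut through it. The opening is 875 mm wide and 1551 mm tall; its sill is at z = 702 mm and its near (−x) edge is 1230 mm from the wall's −x end. The opening passes through the full wall thickness.


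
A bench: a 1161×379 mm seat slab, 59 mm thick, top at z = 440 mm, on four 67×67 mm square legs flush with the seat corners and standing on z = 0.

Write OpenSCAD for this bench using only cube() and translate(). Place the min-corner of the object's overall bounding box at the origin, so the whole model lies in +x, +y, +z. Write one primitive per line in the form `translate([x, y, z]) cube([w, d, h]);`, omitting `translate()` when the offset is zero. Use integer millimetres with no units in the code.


// leg_h = 440 − 59 = 381
translate([0, 0, 381]) cube([1161, 379, 59]);
cube([67, 67, 381]);
translate([0, 312, 0]) cube([67, 67, 381]);
translate([1094, 0, 0]) cube([67, 67, 381]);
translate([1094, 312, 0]) cube([67, 67, 381]);


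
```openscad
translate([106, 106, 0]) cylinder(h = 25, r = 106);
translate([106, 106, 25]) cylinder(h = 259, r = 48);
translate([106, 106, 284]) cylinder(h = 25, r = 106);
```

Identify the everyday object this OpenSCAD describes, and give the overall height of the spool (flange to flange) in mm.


A spool. The overall height is 309 mm.

Three coaxial cylinders, large–small–large — a spool. Two 25 mm flanges and a 259 mm core give 25 + 259 + 25 = 309 mm.


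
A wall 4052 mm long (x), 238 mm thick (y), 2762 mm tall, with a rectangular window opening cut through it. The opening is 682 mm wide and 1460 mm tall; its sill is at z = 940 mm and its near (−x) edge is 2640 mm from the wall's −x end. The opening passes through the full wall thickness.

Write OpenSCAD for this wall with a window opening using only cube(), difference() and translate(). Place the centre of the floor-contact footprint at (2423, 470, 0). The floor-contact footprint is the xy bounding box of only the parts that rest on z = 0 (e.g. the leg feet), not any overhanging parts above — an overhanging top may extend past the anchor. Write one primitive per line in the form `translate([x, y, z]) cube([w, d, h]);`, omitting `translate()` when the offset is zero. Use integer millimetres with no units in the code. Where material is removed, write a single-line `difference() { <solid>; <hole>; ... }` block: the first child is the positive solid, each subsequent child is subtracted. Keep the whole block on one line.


difference() { translate([397, 351, 0]) cube([4052, 238, 2762]); translate([3037, 351, 940]) cube([682, 238, 1460]); }


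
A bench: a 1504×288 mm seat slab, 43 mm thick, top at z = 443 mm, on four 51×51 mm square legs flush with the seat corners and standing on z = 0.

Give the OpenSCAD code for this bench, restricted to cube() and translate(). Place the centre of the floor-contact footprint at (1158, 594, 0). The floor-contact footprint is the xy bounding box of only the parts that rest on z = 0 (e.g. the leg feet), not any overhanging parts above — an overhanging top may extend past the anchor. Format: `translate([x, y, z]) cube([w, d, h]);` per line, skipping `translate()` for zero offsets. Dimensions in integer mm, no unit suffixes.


translate([406, 450, 400]) cube([1504, 288, 43]);
translate([406, 450, 0]) cube([51, 51, 400]);
translate([406, 687, 0]) cube([51, 51, 400]);
translate([1859, 450, 0]) cube([51, 51, 400]);
translate([1859, 687, 0]) cube([51, 51, 400]);


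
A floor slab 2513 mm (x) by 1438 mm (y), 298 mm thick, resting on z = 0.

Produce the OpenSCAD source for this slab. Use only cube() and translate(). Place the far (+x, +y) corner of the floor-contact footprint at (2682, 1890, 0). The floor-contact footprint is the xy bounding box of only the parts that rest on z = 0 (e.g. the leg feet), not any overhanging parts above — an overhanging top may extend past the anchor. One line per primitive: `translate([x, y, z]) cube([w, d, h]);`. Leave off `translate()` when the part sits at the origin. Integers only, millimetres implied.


translate([169, 452, 0]) cube([2513, 1438, 298]);


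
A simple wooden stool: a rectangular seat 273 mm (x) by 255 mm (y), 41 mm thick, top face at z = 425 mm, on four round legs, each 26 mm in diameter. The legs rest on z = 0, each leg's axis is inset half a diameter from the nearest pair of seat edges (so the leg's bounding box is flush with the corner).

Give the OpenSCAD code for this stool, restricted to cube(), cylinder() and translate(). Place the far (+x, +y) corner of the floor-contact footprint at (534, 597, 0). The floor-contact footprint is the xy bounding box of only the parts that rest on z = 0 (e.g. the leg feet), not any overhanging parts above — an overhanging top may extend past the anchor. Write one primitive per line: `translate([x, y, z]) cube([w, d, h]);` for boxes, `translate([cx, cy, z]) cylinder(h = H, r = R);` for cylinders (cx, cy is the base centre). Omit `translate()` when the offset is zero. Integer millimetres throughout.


translate([261, 342, 384]) cube([273, 255, 41]);
translate([274, 355, 0]) cylinder(h = 384, r = 13);
translate([521, 355, 0]) cylinder(h = 384, r = 13);
translate([274, 584, 0]) cylinder(h = 384, r = 13);
translate([521, 584, 0]) cylinder(h = 384, r = 13);


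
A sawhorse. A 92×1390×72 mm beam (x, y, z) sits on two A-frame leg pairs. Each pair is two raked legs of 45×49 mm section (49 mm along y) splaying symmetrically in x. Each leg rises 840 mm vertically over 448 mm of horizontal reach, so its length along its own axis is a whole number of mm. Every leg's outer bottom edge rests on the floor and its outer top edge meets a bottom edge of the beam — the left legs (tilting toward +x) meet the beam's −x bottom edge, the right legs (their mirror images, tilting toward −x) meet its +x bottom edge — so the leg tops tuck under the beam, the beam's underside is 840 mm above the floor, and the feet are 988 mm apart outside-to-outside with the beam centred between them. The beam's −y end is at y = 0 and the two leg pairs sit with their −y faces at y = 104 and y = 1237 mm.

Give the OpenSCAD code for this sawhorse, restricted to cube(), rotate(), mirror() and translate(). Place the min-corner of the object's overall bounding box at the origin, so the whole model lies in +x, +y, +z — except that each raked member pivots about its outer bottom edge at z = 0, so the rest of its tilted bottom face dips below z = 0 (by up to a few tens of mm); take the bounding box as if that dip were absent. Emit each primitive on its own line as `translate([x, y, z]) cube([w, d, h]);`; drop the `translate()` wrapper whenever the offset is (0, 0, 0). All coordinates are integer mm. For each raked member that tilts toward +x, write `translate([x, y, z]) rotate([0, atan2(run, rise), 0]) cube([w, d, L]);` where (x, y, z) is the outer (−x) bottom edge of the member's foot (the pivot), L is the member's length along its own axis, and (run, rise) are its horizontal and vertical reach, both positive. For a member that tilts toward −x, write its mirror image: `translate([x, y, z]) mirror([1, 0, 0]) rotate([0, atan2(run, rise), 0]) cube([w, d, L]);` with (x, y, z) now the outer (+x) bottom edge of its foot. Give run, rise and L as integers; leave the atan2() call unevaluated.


translate([448, 0, 840]) cube([92, 1390, 72]);
translate([0, 104, 0]) rotate([0, atan2(448, 840), 0]) cube([45, 49, 952]);
translate([988, 104, 0]) mirror([1, 0, 0]) rotate([0, atan2(448, 840), 0]) cube([45, 49, 952]);
translate([0, 1237, 0]) rotate([0, atan2(448, 840), 0]) cube([45, 49, 952]);
translate([988, 1237, 0]) mirror([1, 0, 0]) rotate([0, atan2(448, 840), 0]) cube([45, 49, 952]);


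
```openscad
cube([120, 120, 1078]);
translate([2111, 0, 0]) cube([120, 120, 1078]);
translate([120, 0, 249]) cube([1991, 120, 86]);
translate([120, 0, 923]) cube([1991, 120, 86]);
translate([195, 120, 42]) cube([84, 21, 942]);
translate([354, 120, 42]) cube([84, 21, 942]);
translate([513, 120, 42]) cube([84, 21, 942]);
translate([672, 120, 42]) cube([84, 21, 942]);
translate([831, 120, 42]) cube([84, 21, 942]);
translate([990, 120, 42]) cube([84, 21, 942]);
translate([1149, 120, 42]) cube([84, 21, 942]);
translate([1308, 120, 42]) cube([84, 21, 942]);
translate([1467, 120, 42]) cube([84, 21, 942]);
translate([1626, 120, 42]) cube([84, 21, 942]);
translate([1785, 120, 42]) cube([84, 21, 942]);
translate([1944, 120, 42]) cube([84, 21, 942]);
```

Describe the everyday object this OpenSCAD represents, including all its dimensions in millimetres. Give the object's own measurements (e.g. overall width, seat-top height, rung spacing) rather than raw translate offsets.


A fence section. Two 120×120 mm posts, 1078 mm tall, stand on the floor with a clear span of 1991 mm between their inner faces. Two horizontal rails of 120×86 mm section span the gap between the posts with their undersides at z = 249 mm and z = 923 mm, flush with the posts' −y face. 12 pickets, each 84 mm wide, 21 mm thick and 942 mm tall, are fixed to the +y face of the rails with their bottoms at z = 42 mm, spaced across the span with a 75 mm gap after the −x post and between neighbouring pickets, with 83 mm left before the +x post.


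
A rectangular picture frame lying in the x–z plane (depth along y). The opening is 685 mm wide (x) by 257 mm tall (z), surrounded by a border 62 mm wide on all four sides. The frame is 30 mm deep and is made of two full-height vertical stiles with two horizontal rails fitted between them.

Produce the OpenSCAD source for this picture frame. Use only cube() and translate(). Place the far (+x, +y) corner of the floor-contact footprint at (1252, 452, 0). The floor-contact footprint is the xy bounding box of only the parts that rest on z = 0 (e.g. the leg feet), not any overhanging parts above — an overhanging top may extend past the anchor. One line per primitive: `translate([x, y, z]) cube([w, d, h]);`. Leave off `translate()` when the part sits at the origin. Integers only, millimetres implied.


translate([443, 422, 0]) cube([62, 30, 381]);
translate([1190, 422, 0]) cube([62, 30, 381]);
translate([505, 422, 0]) cube([685, 30, 62]);
translate([505, 422, 319]) cube([685, 30, 62]);


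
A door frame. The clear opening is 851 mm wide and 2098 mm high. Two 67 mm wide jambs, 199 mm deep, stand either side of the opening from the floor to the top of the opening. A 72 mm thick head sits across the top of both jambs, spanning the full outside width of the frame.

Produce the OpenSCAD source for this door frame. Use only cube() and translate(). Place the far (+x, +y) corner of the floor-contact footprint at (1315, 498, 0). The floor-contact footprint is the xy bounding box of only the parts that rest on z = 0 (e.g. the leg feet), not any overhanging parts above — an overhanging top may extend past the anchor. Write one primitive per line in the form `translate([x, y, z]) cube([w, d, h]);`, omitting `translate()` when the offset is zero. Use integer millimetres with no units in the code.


translate([330, 299, 0]) cube([67, 199, 2098]);
translate([1248, 299, 0]) cube([67, 199, 2098]);
translate([330, 299, 2098]) cube([985, 199, 72]);


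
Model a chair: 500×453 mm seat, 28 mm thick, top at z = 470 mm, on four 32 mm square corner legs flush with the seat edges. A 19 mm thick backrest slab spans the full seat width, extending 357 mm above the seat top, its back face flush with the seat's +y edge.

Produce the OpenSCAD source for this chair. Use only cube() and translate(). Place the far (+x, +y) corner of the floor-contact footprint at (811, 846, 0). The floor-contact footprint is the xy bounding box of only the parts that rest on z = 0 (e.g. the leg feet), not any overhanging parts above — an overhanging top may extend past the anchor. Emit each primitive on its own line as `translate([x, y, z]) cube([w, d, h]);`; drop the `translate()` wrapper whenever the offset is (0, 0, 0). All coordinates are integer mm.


// leg_h = 470 - 28 = 442
translate([311, 393, 442]) cube([500, 453, 28]);
translate([311, 393, 0]) cube([32, 32, 442]);
translate([779, 393, 0]) cube([32, 32, 442]);
translate([311, 814, 0]) cube([32, 32, 442]);
translate([779, 814, 0]) cube([32, 32, 442]);
translate([311, 827, 470]) cube([500, 19, 357]);


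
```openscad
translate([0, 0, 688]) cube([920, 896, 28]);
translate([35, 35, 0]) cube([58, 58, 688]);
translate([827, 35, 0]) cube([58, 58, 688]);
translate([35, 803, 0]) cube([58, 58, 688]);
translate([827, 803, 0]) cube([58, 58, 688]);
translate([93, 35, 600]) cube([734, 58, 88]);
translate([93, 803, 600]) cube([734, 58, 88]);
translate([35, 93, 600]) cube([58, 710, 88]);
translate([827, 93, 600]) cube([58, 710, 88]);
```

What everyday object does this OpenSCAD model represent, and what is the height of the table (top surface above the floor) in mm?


A table. The table height is 716 mm.

A 920×896×28 slab sits at z = 688 on four 58 mm square posts — a table. The top surface is at 688 + 28 = 716 mm.


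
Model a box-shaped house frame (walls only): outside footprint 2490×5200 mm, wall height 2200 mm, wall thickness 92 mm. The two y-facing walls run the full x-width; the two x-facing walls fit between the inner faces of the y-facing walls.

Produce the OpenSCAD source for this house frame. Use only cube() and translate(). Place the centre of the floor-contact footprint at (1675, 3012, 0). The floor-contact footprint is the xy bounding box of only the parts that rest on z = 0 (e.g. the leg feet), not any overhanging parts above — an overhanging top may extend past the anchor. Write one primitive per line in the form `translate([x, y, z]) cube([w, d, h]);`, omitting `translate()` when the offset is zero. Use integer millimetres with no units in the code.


translate([430, 412, 0]) cube([2490, 92, 2200]);
translate([430, 5520, 0]) cube([2490, 92, 2200]);
translate([430, 504, 0]) cube([92, 5016, 2200]);
translate([2828, 504, 0]) cube([92, 5016, 2200]);


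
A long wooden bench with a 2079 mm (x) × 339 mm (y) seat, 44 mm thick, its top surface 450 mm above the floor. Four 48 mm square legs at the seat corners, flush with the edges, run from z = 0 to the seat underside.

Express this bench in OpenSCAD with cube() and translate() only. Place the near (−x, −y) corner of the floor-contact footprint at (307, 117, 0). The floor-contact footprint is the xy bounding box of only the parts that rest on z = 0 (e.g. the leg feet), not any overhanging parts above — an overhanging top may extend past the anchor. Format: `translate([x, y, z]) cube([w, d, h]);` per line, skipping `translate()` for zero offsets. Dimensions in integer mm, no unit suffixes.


translate([307, 117, 406]) cube([2079, 339, 44]);
translate([307, 117, 0]) cube([48, 48, 406]);
translate([307, 408, 0]) cube([48, 48, 406]);
translate([2338, 117, 0]) cube([48, 48, 406]);
translate([2338, 408, 0]) cube([48, 48, 406]);


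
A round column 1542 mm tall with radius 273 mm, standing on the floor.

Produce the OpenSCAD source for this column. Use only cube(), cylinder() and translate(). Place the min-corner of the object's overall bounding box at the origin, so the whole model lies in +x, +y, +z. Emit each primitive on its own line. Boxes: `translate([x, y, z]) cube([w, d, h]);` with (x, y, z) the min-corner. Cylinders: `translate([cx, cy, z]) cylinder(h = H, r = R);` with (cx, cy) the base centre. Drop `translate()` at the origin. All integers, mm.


translate([273, 273, 0]) cylinder(h = 1542, r = 273);
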